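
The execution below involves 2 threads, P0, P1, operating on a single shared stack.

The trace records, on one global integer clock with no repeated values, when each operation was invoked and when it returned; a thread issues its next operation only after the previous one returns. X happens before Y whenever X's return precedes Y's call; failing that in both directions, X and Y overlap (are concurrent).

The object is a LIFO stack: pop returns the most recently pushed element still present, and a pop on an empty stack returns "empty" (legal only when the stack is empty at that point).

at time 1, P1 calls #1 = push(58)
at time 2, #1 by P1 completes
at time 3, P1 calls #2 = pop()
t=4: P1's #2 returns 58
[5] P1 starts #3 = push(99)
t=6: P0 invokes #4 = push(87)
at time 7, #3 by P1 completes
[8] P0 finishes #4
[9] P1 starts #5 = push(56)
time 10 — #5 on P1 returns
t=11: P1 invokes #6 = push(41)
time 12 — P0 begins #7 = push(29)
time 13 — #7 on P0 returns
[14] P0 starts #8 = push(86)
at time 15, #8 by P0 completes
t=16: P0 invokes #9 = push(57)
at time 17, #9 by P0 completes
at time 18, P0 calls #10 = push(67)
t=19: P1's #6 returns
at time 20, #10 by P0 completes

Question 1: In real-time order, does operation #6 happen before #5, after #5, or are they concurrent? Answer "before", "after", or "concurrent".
after

#6 spans [11,19], #5 spans [9,10]
resp(#5)=10 < inv(#6)=11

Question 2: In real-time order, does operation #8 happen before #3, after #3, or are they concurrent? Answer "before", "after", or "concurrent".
after

#8 spans [14,15], #3 spans [5,7]
resp(#3)=7 < inv(#8)=14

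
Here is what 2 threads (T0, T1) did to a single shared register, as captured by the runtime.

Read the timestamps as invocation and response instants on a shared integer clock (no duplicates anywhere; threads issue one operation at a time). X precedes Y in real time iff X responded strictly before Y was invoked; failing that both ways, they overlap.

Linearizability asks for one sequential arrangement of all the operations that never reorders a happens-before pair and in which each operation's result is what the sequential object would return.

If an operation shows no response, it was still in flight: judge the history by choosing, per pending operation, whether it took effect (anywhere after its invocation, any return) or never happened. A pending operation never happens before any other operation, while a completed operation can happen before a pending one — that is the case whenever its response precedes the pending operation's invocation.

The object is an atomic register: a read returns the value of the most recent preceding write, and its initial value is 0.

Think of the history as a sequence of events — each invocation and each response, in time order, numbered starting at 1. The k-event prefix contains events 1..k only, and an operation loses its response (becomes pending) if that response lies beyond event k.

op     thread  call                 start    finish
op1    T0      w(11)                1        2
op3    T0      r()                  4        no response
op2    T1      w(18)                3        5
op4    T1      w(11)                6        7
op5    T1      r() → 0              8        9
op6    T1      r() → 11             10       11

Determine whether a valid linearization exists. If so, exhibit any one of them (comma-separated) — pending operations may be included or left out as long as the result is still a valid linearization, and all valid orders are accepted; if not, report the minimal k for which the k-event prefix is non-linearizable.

the violation lands at event 9, op5's response at time 9: events 1..8 linearize, events 1..9 do not
the sole real-time-consistent order of 4 completed operations fails the register replay
every completion of the 1 pending operation (op3) was checked; none linearizes
for example op1, op2, op4, op5 (pending dropped) fails at step 4: op5 r() → 0 is not legal there

not linearizable — minimal violating prefix: 9 events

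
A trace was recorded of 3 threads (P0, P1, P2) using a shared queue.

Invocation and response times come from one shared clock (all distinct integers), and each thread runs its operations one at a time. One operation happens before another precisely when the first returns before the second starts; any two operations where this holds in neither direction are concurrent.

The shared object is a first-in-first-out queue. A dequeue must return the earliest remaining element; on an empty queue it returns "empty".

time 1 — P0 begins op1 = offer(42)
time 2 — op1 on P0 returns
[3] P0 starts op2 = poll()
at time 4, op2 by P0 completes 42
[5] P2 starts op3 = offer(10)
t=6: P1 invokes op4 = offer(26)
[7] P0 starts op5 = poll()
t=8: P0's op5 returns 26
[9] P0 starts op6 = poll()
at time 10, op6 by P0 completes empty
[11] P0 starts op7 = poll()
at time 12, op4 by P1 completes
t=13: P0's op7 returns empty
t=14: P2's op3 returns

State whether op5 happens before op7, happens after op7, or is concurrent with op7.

op5 spans [7,8], op7 spans [11,13]
resp(op5)=8 < inv(op7)=11

before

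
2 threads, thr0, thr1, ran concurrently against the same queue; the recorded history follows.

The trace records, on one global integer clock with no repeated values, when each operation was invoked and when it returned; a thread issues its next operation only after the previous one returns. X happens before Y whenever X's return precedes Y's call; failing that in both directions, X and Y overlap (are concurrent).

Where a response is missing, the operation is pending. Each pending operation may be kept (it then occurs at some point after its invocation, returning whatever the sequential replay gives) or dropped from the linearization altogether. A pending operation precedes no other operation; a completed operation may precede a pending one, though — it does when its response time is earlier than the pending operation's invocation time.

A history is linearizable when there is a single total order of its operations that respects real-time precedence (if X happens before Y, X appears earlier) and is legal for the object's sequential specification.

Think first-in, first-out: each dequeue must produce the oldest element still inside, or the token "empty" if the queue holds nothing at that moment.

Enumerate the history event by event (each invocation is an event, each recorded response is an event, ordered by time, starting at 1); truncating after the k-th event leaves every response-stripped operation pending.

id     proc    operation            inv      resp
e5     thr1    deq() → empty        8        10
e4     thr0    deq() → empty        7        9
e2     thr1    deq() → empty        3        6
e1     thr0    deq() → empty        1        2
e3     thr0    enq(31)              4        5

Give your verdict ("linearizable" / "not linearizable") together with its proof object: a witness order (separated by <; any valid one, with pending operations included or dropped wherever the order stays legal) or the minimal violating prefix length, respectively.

already the first 10 events (up to e5's response at time 10) admit no linearization; the first 9 still do
4 orders of the 5 completed queue ops respect real time; none is legal
for example e1, e2, e3, e4, e5 fails at step 4: e4 deq() → empty is not legal there
for example e1, e2, e3, e5, e4 fails at step 4: e5 deq() → empty is not legal there

not linearizable — minimal violating prefix: 10 events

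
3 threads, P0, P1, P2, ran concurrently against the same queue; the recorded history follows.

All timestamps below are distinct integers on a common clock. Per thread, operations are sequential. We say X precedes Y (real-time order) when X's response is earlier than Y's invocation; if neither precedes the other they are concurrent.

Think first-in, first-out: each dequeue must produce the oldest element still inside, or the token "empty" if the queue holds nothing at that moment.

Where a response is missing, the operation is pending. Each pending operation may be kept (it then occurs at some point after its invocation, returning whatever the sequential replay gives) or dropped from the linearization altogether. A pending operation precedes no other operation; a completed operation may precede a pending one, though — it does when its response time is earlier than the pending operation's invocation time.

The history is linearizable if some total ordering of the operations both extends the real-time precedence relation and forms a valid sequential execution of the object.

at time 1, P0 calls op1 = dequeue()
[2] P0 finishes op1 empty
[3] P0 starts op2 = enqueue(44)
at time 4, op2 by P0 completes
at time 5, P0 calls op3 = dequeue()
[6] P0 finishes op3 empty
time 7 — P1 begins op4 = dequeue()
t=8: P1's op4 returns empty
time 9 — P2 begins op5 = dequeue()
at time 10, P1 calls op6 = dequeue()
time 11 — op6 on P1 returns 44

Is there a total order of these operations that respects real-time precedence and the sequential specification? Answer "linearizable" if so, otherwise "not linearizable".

not linearizable

events 1..5 are fine; event 6 — the response of op3 at time 6 — makes the prefix non-linearizable
one real-time candidate order over the 3 completed operations — the queue replay rejects it
for example op1, op2, op3 fails at step 3: op3 dequeue() → empty is not legal there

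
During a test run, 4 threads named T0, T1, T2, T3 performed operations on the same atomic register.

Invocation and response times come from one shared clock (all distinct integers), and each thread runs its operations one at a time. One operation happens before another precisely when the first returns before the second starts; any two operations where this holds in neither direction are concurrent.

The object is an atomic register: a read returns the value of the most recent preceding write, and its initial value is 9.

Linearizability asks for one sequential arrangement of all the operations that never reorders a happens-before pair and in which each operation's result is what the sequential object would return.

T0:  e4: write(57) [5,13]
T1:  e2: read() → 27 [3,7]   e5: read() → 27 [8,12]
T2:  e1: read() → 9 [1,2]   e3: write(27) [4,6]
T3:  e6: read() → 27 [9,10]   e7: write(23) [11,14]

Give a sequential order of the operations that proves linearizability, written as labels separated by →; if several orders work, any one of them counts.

e1 → e3 → e2 → e5 → e6 → e4 → e7

step 1: e1 read() → 9 — value 9
step 2: e3 write(27) — value 27
step 3: e2 read() → 27 — value 27
step 4: e5 read() → 27 — value 27
step 5: e6 read() → 27 — value 27
step 6: e4 write(57) — value 57
step 7: e7 write(23) — value 23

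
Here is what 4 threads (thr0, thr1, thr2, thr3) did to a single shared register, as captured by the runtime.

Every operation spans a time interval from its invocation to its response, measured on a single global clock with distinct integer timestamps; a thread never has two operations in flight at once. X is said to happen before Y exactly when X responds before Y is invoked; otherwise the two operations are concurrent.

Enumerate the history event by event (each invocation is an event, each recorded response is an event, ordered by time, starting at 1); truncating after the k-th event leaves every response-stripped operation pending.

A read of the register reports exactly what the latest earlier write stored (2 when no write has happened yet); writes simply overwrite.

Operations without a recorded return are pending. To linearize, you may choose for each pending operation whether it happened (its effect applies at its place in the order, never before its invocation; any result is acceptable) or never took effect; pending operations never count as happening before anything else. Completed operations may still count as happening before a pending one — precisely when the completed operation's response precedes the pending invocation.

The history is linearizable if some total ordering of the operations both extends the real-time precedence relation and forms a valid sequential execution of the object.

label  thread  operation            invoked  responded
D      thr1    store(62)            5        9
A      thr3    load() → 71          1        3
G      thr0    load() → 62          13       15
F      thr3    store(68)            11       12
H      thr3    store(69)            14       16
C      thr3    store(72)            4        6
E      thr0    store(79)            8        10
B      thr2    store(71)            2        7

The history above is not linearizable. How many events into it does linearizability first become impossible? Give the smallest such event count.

a valid linearization of events 1..14 exists, for instance B, A, C, D, E, F:
step 1: B store(71) — value 71
step 2: A load() → 71 — value 71
step 3: C store(72) — value 72
step 4: D store(62) — value 62
step 5: E store(79) — value 79
step 6: F store(68) — value 68
adding event 15 (G responds at 15) leaves no legal real-time order
no escape via the 1 pending operation (H): every completion choice fails
for example A, B, C, D, E, F, G (pending dropped) fails at step 1: A load() → 71 is not legal there
for example A, B, C, E, D, F, G (pending dropped) fails at step 1: A load() → 71 is not legal there

15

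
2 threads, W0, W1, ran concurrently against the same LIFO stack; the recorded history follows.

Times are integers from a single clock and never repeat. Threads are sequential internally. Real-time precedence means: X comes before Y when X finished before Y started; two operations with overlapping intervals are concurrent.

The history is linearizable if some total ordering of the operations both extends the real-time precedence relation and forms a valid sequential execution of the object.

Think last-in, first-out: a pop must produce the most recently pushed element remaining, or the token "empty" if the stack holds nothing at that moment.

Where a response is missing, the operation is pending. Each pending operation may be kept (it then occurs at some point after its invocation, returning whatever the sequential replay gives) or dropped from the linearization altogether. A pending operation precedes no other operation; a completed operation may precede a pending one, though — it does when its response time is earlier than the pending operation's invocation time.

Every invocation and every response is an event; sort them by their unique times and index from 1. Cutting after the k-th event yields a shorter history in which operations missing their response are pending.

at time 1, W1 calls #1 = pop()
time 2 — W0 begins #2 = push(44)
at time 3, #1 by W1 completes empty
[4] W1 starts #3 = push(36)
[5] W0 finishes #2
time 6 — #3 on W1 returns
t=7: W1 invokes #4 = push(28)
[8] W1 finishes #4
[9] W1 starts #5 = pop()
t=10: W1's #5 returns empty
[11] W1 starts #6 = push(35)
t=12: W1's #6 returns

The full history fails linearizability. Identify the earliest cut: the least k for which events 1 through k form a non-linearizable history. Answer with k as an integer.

10

a valid linearization of events 1..9 exists, for instance #1, #2, #3, #4:
after step 1 (#1 pop() → empty): stack <>
after step 2 (#2 push(44)): stack <44>
after step 3 (#3 push(36)): stack <44,36>
after step 4 (#4 push(28)): stack <44,36,28>
include event 10 — #5 responding at 10 — and every candidate order breaks
take #1, #2, #3, #4, #5: step 5 already fails, because #5 pop() → empty cannot occur there
take #1, #3, #2, #4, #5: step 5 already fails, because #5 pop() → empty cannot occur there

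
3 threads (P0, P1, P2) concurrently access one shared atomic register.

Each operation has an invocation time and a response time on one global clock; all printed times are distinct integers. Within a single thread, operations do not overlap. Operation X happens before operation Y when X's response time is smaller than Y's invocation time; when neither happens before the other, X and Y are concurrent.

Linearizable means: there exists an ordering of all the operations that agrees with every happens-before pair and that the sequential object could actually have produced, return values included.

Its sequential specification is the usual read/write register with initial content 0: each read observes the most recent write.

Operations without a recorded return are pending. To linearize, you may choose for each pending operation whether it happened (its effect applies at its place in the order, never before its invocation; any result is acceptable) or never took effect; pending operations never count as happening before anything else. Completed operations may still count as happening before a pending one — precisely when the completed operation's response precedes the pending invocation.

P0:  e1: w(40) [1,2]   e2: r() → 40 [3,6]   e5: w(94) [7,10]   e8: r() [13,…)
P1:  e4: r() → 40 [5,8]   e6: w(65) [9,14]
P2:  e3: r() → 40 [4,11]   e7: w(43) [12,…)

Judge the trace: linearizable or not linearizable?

witness order: e1, e2, e3, e4, e5, e6
step 1: e1 w(40) — value 40
step 2: e2 r() → 40 — value 40
step 3: e3 r() → 40 — value 40
step 4: e4 r() → 40 — value 40
step 5: e5 w(94) — value 94
step 6: e6 w(65) — value 65

linearizable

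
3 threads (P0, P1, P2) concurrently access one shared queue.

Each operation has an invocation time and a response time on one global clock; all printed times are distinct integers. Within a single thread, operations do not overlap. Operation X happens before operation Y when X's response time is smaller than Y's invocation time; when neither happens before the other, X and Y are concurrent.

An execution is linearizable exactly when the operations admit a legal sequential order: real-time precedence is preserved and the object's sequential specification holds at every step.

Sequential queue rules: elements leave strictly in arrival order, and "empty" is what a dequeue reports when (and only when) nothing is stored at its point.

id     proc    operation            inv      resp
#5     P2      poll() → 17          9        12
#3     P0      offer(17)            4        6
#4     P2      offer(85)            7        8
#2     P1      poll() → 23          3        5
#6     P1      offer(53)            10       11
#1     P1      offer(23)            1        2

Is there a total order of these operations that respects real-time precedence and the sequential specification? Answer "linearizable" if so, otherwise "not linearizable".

a witness: #1, #2, #3, #4, #5, #6
after step 1 (#1 offer(23)): queue <23>
after step 2 (#2 poll() → 23): queue <>
after step 3 (#3 offer(17)): queue <17>
after step 4 (#4 offer(85)): queue <17,85>
after step 5 (#5 poll() → 17): queue <85>
after step 6 (#6 offer(53)): queue <85,53>

linearizable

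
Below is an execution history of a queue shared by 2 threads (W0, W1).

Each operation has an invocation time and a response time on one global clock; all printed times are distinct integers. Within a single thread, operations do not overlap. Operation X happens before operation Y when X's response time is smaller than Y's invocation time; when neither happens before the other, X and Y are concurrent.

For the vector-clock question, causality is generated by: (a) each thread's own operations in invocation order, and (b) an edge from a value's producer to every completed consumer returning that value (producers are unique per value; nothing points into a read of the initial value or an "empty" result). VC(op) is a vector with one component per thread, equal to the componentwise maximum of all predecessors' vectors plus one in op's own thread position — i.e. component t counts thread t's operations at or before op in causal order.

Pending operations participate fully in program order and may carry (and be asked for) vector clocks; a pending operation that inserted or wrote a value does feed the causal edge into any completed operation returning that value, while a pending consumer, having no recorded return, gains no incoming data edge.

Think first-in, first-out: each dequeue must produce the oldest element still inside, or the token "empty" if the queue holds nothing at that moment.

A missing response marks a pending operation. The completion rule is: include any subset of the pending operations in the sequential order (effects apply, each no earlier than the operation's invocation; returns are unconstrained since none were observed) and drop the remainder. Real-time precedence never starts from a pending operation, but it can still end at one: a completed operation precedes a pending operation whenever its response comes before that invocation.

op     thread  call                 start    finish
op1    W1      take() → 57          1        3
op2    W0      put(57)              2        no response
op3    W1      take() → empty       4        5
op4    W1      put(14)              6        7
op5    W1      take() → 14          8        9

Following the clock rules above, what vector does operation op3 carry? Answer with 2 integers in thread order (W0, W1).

op2 (invocation 2): nothing precedes it; W0's component alone gives (1, 0)
invoked at 1, op1 merges VC(op2)=(1, 0) and bumps W1's slot → (1, 1)
invoked at 4, op3 merges VC(op1)=(1, 1) and bumps W1's slot → (1, 2)
invoked at 6, op4 merges VC(op3)=(1, 2) and bumps W1's slot → (1, 3)
invoked at 8, op5 merges VC(op4)=(1, 3) and bumps W1's slot → (1, 4)
target: VC(op3) = (1, 2)

(1, 2)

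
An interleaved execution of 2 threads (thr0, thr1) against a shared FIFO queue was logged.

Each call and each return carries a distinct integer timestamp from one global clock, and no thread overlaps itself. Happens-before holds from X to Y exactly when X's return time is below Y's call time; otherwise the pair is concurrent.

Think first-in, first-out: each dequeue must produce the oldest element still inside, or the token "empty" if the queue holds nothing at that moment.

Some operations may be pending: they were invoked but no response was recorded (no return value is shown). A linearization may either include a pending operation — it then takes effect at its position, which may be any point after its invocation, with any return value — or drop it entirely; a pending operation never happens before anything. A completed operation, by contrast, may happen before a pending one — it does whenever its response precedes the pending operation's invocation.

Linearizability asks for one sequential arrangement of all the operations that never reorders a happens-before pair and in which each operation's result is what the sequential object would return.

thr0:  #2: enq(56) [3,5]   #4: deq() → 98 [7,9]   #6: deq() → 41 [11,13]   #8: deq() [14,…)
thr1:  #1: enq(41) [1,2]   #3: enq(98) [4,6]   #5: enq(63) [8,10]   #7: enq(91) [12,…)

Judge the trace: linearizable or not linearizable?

not linearizable

prefix check: 1..8 passes, 1..9 fails once #4's time-9 response joins
no legal order exists: 2 real-time-consistent candidates over 4 completed FIFO queue operations, all rejected
every completion of the 1 pending operation (#5) was checked; none linearizes
sample order #1, #2, #3, #4 (pending dropped) stalls at step 4 — #4 deq() → 98 has no legal effect
sample order #1, #3, #2, #4 (pending dropped) stalls at step 4 — #4 deq() → 98 has no legal effect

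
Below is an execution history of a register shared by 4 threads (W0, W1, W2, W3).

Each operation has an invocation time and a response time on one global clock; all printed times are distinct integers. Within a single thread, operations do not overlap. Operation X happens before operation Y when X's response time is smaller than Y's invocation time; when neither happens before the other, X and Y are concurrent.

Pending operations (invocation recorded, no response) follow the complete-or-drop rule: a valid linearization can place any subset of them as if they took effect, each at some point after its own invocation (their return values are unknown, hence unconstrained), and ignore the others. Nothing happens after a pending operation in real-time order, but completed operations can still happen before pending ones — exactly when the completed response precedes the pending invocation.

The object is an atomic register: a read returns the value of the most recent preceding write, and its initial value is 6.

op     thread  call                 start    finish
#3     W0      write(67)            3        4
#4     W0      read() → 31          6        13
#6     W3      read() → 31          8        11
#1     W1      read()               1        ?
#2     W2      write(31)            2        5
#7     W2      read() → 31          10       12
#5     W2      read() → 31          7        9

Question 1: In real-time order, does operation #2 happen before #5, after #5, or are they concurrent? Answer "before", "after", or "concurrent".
before

#2 spans [2,5], #5 spans [7,9]
resp(#2)=5 < inv(#5)=7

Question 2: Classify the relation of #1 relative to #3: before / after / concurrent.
concurrent

#1 spans [1,…), #3 spans [3,4]
the intervals overlap in both directions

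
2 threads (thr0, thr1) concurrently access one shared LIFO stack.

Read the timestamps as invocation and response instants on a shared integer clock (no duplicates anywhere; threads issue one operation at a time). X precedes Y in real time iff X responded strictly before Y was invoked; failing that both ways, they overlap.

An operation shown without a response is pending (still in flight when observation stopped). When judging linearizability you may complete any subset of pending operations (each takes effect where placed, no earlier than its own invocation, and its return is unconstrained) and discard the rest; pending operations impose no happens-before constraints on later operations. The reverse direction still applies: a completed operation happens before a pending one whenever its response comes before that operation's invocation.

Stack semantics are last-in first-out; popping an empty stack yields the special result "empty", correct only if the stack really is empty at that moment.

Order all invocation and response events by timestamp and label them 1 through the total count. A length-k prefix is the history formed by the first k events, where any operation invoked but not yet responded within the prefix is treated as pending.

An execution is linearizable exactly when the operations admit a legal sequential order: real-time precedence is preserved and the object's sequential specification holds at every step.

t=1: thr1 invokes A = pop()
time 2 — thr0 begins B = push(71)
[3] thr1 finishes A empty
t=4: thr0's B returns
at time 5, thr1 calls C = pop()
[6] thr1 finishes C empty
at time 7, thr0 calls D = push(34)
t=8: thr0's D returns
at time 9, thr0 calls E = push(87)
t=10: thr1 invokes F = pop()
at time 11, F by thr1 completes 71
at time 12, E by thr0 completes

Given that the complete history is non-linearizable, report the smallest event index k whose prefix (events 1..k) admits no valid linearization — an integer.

6

a valid linearization of events 1..5 exists, for instance A, B:
after step 1 (A pop() → empty): stack <>
after step 2 (B push(71)): stack <71>
once event 6 joins (C's response, time 6), exhaustive search finds no witness
take A, B, C: step 3 already fails, because C pop() → empty cannot occur there
take B, A, C: step 2 already fails, because A pop() → empty cannot occur there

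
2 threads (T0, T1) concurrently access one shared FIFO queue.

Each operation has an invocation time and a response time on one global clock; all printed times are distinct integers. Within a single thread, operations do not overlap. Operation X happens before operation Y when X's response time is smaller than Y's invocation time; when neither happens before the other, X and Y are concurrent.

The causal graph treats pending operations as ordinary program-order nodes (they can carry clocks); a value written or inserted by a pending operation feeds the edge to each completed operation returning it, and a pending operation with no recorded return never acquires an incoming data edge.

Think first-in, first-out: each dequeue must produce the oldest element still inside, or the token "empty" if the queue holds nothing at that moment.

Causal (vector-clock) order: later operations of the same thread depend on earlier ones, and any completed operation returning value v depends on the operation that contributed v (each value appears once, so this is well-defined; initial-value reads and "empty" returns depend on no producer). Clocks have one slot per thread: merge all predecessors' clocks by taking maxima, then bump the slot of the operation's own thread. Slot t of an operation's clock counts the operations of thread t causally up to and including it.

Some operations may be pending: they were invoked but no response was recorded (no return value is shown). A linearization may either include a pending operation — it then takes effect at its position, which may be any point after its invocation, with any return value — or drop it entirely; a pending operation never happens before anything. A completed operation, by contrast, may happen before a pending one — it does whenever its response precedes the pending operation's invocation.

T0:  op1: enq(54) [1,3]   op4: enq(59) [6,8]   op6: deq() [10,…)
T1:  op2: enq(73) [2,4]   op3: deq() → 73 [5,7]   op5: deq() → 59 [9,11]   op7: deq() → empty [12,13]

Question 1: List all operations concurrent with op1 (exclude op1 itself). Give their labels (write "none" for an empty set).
Answer: op2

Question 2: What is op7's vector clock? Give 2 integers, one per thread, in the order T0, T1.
Answer: (2, 4)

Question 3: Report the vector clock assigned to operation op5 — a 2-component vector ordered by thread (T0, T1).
Answer: (2, 3)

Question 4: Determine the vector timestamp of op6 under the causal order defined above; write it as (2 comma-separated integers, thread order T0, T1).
Answer: (3, 0)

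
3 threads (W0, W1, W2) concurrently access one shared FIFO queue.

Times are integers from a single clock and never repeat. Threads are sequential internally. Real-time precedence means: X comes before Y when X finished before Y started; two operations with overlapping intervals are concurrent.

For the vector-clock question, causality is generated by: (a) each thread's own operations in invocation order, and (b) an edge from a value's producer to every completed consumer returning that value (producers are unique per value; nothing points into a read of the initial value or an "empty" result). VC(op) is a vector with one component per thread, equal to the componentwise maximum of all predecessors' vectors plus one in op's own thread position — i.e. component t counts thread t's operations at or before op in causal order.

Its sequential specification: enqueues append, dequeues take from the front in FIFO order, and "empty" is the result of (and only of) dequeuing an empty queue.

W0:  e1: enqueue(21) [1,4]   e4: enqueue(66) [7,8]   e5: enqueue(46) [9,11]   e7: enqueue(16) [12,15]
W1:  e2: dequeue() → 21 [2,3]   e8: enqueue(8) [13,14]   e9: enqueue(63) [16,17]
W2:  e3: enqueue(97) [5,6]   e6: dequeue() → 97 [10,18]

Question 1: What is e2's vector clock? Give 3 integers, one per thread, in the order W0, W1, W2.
e3, invoked 5, has no incoming edges; only W2's bump applies → (0, 0, 1)
e1, invoked 1, has no incoming edges; only W0's bump applies → (1, 0, 0)
VC(e6, invoked at 10): max of VC(e3)=(0, 0, 1), then +1 on thread W2 → (0, 0, 2)
VC(e2, invoked at 2): max of VC(e1)=(1, 0, 0), then +1 on thread W1 → (1, 1, 0)
VC(e4, invoked at 7): max of VC(e1)=(1, 0, 0), then +1 on thread W0 → (2, 0, 0)
VC(e8, invoked at 13): max of VC(e2)=(1, 1, 0), then +1 on thread W1 → (1, 2, 0)
VC(e5, invoked at 9): max of VC(e4)=(2, 0, 0), then +1 on thread W0 → (3, 0, 0)
VC(e9, invoked at 16): max of VC(e8)=(1, 2, 0), then +1 on thread W1 → (1, 3, 0)
VC(e7, invoked at 12): max of VC(e5)=(3, 0, 0), then +1 on thread W0 → (4, 0, 0)
target: VC(e2) = (1, 1, 0)

(1, 1, 0)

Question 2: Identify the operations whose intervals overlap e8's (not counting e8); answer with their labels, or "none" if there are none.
e8 spans [13,14]; an op avoiding the whole window 13..14 is ordered, any other is concurrent
e1 [1,4]: before
e2 [2,3]: before
e3 [5,6]: before
e4 [7,8]: before
e5 [9,11]: before
e6 [10,18]: concurrent
e7 [12,15]: concurrent
e9 [16,17]: after

e6, e7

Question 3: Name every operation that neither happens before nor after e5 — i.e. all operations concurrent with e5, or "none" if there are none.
overlap test against e5 [9,11]: concurrent iff the interval meets 9..11
e1 [1,4]: before
e2 [2,3]: before
e3 [5,6]: before
e4 [7,8]: before
e6 [10,18]: concurrent
e7 [12,15]: after
e8 [13,14]: after
e9 [16,17]: after

e6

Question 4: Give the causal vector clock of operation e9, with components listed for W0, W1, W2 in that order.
root op e3, invoked 5: fresh clock plus W2's own tick → (0, 0, 1)
root op e1, invoked 1: fresh clock plus W0's own tick → (1, 0, 0)
e6 (invocation 10): componentwise max over VC(e3)=(0, 0, 1), +1 at W2, giving (0, 0, 2)
e2 (invocation 2): componentwise max over VC(e1)=(1, 0, 0), +1 at W1, giving (1, 1, 0)
e4 (invocation 7): componentwise max over VC(e1)=(1, 0, 0), +1 at W0, giving (2, 0, 0)
e8 (invocation 13): componentwise max over VC(e2)=(1, 1, 0), +1 at W1, giving (1, 2, 0)
e5 (invocation 9): componentwise max over VC(e4)=(2, 0, 0), +1 at W0, giving (3, 0, 0)
e9 (invocation 16): componentwise max over VC(e8)=(1, 2, 0), +1 at W1, giving (1, 3, 0)
e7 (invocation 12): componentwise max over VC(e5)=(3, 0, 0), +1 at W0, giving (4, 0, 0)
target: VC(e9) = (1, 3, 0)

(1, 3, 0)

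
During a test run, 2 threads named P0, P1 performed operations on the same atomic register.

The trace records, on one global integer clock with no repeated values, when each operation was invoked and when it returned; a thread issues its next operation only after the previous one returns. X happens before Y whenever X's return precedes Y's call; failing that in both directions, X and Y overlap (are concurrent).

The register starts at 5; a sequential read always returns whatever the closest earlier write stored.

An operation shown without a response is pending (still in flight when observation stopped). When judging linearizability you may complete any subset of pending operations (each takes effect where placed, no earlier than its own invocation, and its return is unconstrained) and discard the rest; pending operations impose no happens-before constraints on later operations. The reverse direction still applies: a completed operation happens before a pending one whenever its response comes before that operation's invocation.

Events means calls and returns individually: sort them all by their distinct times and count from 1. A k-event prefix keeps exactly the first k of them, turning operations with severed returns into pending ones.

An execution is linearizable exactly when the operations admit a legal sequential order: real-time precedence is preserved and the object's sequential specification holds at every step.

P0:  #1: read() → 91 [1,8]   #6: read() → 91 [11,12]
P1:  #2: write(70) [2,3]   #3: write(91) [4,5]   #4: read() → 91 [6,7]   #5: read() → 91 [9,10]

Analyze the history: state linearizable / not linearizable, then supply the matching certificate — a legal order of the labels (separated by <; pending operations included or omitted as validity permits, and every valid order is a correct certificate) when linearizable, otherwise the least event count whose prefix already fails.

linearizable — witness: #2 < #3 < #1 < #4 < #5 < #6

after step 1 (#2 write(70)): value 70
after step 2 (#3 write(91)): value 91
after step 3 (#1 read() → 91): value 91
after step 4 (#4 read() → 91): value 91
after step 5 (#5 read() → 91): value 91
after step 6 (#6 read() → 91): value 91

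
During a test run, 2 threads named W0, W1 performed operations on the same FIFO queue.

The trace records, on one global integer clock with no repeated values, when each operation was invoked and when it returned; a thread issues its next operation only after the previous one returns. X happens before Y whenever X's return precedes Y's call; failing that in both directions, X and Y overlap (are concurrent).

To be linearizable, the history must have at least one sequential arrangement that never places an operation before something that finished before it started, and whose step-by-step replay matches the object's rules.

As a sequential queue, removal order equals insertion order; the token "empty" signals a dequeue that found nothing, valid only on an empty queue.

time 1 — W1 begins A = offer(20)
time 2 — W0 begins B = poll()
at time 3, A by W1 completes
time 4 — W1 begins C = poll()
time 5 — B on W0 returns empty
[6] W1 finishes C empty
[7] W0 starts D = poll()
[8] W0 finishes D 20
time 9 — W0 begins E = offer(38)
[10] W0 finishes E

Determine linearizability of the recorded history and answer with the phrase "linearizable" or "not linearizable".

not linearizable

already the first 6 events (up to C's response at time 6) admit no linearization; the first 5 still do
3 completed operations, 3 real-time-consistent orders — every FIFO queue replay fails
take A, B, C: step 2 already fails, because B poll() → empty cannot occur there
take A, C, B: step 2 already fails, because C poll() → empty cannot occur there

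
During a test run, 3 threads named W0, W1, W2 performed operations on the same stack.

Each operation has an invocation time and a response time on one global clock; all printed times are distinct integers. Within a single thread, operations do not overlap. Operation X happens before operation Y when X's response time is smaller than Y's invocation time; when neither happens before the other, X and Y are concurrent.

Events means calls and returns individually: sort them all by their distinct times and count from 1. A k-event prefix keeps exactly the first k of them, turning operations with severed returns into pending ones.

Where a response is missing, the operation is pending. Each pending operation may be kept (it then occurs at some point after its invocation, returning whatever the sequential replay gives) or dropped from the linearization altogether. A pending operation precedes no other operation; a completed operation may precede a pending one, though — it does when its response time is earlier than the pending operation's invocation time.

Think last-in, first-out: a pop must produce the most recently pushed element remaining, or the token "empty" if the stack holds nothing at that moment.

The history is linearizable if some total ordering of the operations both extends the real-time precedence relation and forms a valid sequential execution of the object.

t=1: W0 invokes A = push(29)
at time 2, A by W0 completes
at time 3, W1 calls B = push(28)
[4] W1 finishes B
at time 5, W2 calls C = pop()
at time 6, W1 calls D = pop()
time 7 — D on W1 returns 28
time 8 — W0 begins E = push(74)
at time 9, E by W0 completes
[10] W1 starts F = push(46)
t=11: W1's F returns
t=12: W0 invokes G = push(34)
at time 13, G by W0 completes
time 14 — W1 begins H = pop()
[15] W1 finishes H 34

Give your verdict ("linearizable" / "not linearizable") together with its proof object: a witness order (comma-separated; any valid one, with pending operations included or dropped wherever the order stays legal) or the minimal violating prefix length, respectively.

after step 1 (A push(29)): stack <29>
after step 2 (B push(28)): stack <29,28>
after step 3 (D pop() → 28): stack <29>
after step 4 (C pop() (pending, included)): stack <>
after step 5 (E push(74)): stack <74>
after step 6 (F push(46)): stack <74,46>
after step 7 (G push(34)): stack <74,46,34>
after step 8 (H pop() → 34): stack <74,46>

linearizable — witness: A, B, D, C, E, F, G, H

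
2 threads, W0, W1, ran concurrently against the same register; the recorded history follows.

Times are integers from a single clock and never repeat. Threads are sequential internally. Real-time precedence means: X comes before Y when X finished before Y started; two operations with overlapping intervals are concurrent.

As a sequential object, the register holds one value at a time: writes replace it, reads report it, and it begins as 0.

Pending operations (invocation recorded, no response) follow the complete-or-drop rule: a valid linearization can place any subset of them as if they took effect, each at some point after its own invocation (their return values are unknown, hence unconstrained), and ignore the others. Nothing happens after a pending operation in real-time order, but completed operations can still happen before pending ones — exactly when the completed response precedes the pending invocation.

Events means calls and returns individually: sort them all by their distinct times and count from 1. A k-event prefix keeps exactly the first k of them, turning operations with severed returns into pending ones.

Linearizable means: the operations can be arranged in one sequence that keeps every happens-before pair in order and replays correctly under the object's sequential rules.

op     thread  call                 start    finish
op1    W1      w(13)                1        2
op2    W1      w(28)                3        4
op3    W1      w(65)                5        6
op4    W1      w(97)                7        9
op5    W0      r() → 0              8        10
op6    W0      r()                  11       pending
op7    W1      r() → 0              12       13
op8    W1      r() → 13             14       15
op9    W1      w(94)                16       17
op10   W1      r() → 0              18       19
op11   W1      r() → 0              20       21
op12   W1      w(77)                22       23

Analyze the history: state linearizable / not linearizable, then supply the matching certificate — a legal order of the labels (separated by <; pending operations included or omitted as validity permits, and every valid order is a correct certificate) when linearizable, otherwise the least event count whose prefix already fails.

not linearizable — minimal violating prefix: 10 events

the violation lands at event 10, op5's response at time 10: events 1..9 linearize, events 1..10 do not
every one of the 2 real-time-consistent orders over 5 completed register ops fails the sequential spec
one such order, op1, op2, op3, op4, op5, breaks at step 5 where op5 r() → 0 is illegal
one such order, op1, op2, op3, op5, op4, breaks at step 4 where op5 r() → 0 is illegal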